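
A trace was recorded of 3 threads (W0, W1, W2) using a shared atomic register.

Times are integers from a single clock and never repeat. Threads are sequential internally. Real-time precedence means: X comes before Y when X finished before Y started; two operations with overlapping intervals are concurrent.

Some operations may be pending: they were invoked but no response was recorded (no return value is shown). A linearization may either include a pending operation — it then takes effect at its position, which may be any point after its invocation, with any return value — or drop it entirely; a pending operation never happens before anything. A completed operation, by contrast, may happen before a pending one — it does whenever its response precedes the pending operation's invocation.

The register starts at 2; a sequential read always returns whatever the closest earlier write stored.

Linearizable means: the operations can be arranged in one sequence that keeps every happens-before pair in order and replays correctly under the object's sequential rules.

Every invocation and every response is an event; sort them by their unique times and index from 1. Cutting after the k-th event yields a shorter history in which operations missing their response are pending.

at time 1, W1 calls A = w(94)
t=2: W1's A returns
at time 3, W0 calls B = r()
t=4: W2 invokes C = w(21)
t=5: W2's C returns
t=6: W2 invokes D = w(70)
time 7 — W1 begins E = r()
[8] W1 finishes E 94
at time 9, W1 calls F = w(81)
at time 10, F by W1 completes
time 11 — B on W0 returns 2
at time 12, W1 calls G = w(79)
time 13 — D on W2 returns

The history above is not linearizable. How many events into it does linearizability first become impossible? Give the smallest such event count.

events 1..7 are still linearizable — one witness is A, B, C:
1. A w(94), leaving value 94
2. B r() (pending, included), leaving value 94
3. C w(21), leaving value 21
adding event 8 (E responds at 8) leaves no legal real-time order
no completion choice of the 2 pending operations (B, D) rescues it — every subset was tried
one such order, A, C, E (pending dropped), breaks at step 3 where E r() → 94 is illegal

8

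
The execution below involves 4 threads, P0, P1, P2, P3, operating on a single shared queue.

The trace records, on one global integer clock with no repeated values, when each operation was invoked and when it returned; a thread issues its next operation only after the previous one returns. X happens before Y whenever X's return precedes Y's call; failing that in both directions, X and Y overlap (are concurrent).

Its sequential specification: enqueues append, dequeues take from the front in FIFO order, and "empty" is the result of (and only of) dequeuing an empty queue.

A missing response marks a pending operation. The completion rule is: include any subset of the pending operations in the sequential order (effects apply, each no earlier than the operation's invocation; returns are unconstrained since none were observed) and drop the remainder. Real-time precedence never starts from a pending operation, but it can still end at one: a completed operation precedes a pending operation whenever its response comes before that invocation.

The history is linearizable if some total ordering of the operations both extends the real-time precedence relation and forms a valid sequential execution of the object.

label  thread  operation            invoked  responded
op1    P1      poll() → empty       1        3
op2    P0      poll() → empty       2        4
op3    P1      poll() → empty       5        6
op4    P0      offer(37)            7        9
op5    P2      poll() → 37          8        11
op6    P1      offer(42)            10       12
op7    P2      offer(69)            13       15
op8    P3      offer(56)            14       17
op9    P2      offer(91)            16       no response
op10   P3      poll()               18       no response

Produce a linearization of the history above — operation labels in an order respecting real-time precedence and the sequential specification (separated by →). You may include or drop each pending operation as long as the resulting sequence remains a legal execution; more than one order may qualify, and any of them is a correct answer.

after step 1 (op1 poll() → empty): queue <>
after step 2 (op2 poll() → empty): queue <>
after step 3 (op3 poll() → empty): queue <>
after step 4 (op4 offer(37)): queue <37>
after step 5 (op5 poll() → 37): queue <>
after step 6 (op6 offer(42)): queue <42>
after step 7 (op7 offer(69)): queue <42,69>
after step 8 (op8 offer(56)): queue <42,69,56>

op1 → op2 → op3 → op4 → op5 → op6 → op7 → op8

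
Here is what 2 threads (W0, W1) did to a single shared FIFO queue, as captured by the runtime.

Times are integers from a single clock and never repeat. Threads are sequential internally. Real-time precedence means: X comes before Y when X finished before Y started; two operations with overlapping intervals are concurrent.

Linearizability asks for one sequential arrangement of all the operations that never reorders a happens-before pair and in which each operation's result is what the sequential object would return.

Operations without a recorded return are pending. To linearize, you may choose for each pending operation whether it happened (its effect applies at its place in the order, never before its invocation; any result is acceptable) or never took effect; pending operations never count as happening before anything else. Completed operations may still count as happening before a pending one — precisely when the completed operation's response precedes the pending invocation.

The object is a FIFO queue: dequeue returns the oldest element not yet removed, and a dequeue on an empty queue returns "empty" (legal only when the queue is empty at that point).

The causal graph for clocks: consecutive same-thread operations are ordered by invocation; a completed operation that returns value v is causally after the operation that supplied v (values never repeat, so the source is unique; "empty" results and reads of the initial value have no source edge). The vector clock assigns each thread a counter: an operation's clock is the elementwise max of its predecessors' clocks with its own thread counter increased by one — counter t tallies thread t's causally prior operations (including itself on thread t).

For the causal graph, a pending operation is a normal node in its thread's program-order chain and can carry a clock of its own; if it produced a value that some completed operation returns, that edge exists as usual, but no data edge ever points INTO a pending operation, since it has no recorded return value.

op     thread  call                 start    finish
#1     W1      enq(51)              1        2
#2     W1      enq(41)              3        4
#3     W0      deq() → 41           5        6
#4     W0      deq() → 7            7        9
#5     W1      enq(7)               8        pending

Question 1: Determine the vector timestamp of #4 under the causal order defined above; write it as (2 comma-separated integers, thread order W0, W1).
Answer: (2, 3)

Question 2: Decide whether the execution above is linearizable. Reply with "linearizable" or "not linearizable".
prefix check: 1..5 passes, 1..6 fails once #3's time-6 response joins
one real-time candidate order over the 3 completed operations — the FIFO queue replay rejects it
e.g. #1, #2, #3: illegal at step 3, since #3 deq() → 41 cannot apply there

not linearizable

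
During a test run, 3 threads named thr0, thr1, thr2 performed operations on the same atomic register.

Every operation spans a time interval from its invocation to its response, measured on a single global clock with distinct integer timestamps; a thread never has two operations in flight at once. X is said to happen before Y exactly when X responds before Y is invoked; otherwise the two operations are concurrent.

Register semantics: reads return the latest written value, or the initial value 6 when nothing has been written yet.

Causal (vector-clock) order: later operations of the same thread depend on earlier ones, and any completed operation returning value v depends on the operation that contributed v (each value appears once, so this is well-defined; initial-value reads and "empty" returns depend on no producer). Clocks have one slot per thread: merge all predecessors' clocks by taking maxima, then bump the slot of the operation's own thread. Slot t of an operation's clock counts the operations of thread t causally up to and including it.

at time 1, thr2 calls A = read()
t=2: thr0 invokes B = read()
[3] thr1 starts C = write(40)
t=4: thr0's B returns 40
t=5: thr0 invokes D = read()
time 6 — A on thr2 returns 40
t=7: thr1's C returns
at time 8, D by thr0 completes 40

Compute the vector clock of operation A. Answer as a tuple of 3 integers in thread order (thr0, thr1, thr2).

(0, 1, 1)

invoked at 3, C has no predecessors; its own thr1 bump gives (0, 1, 0)
invoked at 1, A merges VC(C)=(0, 1, 0) and bumps thr2's slot → (0, 1, 1)
invoked at 2, B merges VC(C)=(0, 1, 0) and bumps thr0's slot → (1, 1, 0)
invoked at 5, D merges VC(B)=(1, 1, 0), VC(C)=(0, 1, 0) and bumps thr0's slot → (2, 1, 0)
target: VC(A) = (0, 1, 1)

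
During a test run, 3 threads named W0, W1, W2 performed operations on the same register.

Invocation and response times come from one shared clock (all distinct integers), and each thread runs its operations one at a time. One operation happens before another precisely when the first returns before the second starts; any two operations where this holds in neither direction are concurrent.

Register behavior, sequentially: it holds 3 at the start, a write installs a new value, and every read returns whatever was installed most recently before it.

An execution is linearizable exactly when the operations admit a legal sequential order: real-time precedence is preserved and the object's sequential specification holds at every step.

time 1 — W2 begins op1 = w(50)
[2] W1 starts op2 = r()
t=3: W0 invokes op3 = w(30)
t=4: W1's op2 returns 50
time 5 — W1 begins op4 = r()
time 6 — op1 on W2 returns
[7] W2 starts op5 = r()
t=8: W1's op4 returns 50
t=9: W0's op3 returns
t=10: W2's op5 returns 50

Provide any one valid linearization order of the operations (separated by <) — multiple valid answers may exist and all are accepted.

1. op1 w(50), leaving value 50
2. op2 r() → 50, leaving value 50
3. op4 r() → 50, leaving value 50
4. op5 r() → 50, leaving value 50
5. op3 w(30), leaving value 30

op1 < op2 < op4 < op5 < op3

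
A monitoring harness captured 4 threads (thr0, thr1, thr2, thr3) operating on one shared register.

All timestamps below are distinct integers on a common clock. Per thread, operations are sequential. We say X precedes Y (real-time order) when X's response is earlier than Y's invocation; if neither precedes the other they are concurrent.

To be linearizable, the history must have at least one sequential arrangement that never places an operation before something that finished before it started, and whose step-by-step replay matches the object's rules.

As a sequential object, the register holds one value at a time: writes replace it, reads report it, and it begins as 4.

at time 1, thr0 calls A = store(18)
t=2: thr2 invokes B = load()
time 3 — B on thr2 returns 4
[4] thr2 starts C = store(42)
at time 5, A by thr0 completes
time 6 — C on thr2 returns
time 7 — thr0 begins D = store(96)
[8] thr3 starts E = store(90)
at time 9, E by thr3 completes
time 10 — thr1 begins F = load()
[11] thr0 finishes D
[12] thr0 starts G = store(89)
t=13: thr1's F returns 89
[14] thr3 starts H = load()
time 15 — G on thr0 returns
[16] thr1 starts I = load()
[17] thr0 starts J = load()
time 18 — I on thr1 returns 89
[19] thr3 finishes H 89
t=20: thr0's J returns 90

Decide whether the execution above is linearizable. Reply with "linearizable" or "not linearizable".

not linearizable

through event 19 a valid linearization exists; event 20 (J responding at time 20) ends that
the 10 completed operations admit 108 real-time orders; each fails the register replay
take A, B, C, D, E, F, G, H, I, J: step 2 already fails, because B load() → 4 cannot occur there
take A, B, C, D, E, F, G, H, J, I: step 2 already fails, because B load() → 4 cannot occur there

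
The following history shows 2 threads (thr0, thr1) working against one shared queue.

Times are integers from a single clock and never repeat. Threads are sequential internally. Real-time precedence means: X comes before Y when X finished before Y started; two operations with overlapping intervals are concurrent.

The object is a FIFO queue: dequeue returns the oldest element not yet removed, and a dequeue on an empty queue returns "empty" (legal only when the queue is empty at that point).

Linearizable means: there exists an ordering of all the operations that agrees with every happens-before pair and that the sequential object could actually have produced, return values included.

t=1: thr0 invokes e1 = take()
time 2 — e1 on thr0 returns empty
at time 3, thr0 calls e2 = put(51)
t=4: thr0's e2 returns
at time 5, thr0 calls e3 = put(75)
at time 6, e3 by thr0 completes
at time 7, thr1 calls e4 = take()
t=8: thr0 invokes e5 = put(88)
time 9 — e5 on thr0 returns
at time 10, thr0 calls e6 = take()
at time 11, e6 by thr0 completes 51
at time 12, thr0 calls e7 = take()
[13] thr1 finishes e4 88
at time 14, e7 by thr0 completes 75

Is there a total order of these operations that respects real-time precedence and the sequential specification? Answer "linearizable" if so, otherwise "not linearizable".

linearizable

a witness: e1, e2, e3, e5, e6, e7, e4
step 1: e1 take() → empty — queue <>
step 2: e2 put(51) — queue <51>
step 3: e3 put(75) — queue <51,75>
step 4: e5 put(88) — queue <51,75,88>
step 5: e6 take() → 51 — queue <75,88>
step 6: e7 take() → 75 — queue <88>
step 7: e4 take() → 88 — queue <>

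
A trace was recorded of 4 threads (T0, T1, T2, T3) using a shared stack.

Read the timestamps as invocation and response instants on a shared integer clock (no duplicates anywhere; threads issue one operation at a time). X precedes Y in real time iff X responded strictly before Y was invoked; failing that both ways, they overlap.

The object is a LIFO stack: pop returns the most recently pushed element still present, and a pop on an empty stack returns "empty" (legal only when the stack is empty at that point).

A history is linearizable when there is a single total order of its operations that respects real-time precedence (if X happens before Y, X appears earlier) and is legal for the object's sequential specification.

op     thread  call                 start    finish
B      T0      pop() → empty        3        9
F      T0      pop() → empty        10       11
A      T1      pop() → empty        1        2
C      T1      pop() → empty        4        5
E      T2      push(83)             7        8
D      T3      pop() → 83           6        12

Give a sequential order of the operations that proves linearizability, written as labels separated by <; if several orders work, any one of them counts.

A < B < C < E < D < F

1. A pop() → empty, leaving stack <>
2. B pop() → empty, leaving stack <>
3. C pop() → empty, leaving stack <>
4. E push(83), leaving stack <83>
5. D pop() → 83, leaving stack <>
6. F pop() → empty, leaving stack <>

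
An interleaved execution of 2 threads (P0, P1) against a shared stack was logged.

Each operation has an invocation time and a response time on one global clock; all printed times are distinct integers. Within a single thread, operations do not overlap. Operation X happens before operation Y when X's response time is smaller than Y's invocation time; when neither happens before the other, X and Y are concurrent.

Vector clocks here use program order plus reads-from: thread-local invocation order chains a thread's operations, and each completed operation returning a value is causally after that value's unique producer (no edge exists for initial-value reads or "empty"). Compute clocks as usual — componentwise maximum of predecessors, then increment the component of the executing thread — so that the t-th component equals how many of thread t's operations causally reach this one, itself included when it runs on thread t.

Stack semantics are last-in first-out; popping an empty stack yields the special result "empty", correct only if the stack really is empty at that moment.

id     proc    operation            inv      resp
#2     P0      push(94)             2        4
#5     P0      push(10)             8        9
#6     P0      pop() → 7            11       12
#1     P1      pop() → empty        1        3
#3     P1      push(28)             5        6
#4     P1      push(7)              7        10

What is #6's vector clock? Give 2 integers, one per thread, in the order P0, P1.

no predecessors for #1 (invoked 1): P1 increments from zero → (0, 1)
no predecessors for #2 (invoked 2): P0 increments from zero → (1, 0)
#3 (invocation 5): componentwise max over VC(#1)=(0, 1), +1 at P1, giving (0, 2)
#5 (invocation 8): componentwise max over VC(#2)=(1, 0), +1 at P0, giving (2, 0)
#4 (invocation 7): componentwise max over VC(#3)=(0, 2), +1 at P1, giving (0, 3)
#6 (invocation 11): componentwise max over VC(#4)=(0, 3), VC(#5)=(2, 0), +1 at P0, giving (3, 3)
target: VC(#6) = (3, 3)

(3, 3)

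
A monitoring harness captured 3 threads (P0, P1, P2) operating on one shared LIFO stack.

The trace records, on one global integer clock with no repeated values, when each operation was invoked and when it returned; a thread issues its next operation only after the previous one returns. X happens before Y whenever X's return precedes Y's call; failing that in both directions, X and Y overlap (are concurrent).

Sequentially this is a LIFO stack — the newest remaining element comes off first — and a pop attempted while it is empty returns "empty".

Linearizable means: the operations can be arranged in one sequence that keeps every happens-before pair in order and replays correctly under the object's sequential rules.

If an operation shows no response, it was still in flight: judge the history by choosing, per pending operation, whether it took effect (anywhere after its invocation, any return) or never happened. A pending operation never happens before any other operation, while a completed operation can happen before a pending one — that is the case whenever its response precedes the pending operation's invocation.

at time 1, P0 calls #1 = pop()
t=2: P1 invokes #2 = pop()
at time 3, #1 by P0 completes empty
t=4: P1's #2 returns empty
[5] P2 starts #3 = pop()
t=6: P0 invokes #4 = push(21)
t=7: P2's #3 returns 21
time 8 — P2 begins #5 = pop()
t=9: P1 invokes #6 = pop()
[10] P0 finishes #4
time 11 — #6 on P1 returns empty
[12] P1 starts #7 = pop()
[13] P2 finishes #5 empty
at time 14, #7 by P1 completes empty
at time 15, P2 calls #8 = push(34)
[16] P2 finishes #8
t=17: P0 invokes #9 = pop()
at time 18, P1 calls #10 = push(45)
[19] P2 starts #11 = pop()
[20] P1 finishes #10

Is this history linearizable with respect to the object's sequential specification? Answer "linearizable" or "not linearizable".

linearizable

a witness: #1, #2, #4, #3, #5, #6, #7, #8, #9, #10
step 1: #1 pop() → empty — stack <>
step 2: #2 pop() → empty — stack <>
step 3: #4 push(21) — stack <21>
step 4: #3 pop() → 21 — stack <>
step 5: #5 pop() → empty — stack <>
step 6: #6 pop() → empty — stack <>
step 7: #7 pop() → empty — stack <>
step 8: #8 push(34) — stack <34>
step 9: #9 pop() (pending, included) — stack <>
step 10: #10 push(45) — stack <45>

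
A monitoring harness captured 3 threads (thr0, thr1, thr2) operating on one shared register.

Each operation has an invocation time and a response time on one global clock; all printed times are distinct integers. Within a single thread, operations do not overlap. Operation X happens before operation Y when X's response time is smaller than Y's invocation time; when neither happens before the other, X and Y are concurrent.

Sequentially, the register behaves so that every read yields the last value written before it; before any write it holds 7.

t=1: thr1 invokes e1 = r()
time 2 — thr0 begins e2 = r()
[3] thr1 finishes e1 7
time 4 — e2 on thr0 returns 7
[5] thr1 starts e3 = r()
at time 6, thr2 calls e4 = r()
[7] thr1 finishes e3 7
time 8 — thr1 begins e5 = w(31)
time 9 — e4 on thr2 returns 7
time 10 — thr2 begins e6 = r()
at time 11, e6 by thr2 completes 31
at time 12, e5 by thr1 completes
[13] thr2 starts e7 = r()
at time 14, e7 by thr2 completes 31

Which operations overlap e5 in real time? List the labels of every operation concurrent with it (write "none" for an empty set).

overlap test against e5 [8,12]: concurrent iff the interval meets 8..12
e1 [1,3]: before
e2 [2,4]: before
e3 [5,7]: before
e4 [6,9]: concurrent
e6 [10,11]: concurrent
e7 [13,14]: after

e4, e6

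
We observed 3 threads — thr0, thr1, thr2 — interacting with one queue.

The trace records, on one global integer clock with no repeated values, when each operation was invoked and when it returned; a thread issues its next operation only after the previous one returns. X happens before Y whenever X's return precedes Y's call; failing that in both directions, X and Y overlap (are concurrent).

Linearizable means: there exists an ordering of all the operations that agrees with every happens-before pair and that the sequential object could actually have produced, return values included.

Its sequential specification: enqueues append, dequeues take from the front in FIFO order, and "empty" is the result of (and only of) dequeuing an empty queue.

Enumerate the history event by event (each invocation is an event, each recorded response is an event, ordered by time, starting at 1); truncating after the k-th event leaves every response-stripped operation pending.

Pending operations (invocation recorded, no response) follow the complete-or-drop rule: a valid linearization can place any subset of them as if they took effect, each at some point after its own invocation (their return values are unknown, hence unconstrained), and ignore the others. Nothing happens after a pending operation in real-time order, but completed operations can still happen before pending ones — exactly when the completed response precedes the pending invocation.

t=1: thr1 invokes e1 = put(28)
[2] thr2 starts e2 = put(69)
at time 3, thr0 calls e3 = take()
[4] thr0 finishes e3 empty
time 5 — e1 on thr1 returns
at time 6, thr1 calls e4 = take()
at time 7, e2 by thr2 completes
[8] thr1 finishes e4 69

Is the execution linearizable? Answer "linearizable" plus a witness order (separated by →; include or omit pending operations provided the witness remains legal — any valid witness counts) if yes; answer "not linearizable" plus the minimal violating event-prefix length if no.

linearizable — witness: e3 → e2 → e1 → e4

1. e3 take() → empty, leaving queue <>
2. e2 put(69), leaving queue <69>
3. e1 put(28), leaving queue <69,28>
4. e4 take() → 69, leaving queue <28>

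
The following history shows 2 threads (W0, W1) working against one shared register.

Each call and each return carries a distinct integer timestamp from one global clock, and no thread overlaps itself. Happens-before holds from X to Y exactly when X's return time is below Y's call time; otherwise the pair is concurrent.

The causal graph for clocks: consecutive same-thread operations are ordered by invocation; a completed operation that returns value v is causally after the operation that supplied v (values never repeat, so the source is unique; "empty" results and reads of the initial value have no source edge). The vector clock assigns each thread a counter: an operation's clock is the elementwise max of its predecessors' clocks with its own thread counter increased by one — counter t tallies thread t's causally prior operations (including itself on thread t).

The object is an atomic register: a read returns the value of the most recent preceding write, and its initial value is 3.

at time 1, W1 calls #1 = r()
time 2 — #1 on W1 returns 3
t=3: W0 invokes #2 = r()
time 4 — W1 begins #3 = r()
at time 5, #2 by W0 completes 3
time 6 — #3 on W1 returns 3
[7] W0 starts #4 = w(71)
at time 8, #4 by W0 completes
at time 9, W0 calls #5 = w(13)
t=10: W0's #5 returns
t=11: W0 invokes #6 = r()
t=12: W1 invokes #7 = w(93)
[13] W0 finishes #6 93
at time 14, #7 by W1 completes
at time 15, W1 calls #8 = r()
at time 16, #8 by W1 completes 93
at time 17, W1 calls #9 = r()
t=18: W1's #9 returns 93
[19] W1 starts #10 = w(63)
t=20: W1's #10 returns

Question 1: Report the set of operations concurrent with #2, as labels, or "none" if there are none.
#2 runs from 3 to 5; window-overlapping ops are concurrent
#1 [1,2]: before
#3 [4,6]: concurrent
#4 [7,8]: after
#5 [9,10]: after
#6 [11,13]: after
#7 [12,14]: after
#8 [15,16]: after
#9 [17,18]: after
#10 [19,20]: after

#3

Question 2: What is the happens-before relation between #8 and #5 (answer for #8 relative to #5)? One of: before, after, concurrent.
#8 spans [15,16], #5 spans [9,10]
resp(#5)=10 < inv(#8)=15

after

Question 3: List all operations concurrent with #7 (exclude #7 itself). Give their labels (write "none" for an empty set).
overlap test against #7 [12,14]: concurrent iff the interval meets 12..14
#1 [1,2]: before
#2 [3,5]: before
#3 [4,6]: before
#4 [7,8]: before
#5 [9,10]: before
#6 [11,13]: concurrent
#8 [15,16]: after
#9 [17,18]: after
#10 [19,20]: after

#6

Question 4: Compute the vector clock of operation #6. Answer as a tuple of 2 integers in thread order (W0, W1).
VC(#1, invoked at 1): no causal predecessors; +1 on W1 → (0, 1)
VC(#2, invoked at 3): no causal predecessors; +1 on W0 → (1, 0)
invoked at 4, #3 merges VC(#1)=(0, 1) and bumps W1's slot → (0, 2)
invoked at 7, #4 merges VC(#2)=(1, 0) and bumps W0's slot → (2, 0)
invoked at 12, #7 merges VC(#3)=(0, 2) and bumps W1's slot → (0, 3)
invoked at 9, #5 merges VC(#4)=(2, 0) and bumps W0's slot → (3, 0)
invoked at 15, #8 merges VC(#7)=(0, 3) and bumps W1's slot → (0, 4)
invoked at 17, #9 merges VC(#7)=(0, 3), VC(#8)=(0, 4) and bumps W1's slot → (0, 5)
invoked at 19, #10 merges VC(#9)=(0, 5) and bumps W1's slot → (0, 6)
invoked at 11, #6 merges VC(#5)=(3, 0), VC(#7)=(0, 3) and bumps W0's slot → (4, 3)
target: VC(#6) = (4, 3)

(4, 3)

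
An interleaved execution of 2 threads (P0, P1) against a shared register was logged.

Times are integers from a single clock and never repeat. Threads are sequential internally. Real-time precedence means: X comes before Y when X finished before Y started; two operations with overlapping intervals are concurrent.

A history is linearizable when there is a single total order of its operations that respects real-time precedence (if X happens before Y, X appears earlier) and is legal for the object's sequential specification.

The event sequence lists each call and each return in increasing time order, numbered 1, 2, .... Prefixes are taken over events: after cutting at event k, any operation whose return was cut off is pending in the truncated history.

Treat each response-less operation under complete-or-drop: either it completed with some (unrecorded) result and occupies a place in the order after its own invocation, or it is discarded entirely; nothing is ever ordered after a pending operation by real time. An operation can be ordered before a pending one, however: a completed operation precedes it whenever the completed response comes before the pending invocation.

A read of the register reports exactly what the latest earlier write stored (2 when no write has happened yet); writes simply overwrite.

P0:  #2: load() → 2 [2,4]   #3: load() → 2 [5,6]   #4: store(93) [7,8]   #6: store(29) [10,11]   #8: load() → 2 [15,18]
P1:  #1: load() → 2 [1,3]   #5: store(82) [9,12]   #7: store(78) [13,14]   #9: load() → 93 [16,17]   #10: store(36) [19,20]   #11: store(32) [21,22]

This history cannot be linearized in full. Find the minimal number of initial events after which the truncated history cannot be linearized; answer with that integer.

17

events 1..16 are linearizable, e.g. via #1, #2, #3, #4, #5, #6, #7:
after step 1 (#1 load() → 2): value 2
after step 2 (#2 load() → 2): value 2
after step 3 (#3 load() → 2): value 2
after step 4 (#4 store(93)): value 93
after step 5 (#5 store(82)): value 82
after step 6 (#6 store(29)): value 29
after step 7 (#7 store(78)): value 78
once event 17 joins (#9's response, time 17), exhaustive search finds no witness
every completion of the 1 pending operation (#8) was checked; none linearizes
sample order #1, #2, #3, #4, #5, #6, #7, #9 (pending dropped) stalls at step 8 — #9 load() → 93 has no legal effect
sample order #1, #2, #3, #4, #6, #5, #7, #9 (pending dropped) stalls at step 8 — #9 load() → 93 has no legal effect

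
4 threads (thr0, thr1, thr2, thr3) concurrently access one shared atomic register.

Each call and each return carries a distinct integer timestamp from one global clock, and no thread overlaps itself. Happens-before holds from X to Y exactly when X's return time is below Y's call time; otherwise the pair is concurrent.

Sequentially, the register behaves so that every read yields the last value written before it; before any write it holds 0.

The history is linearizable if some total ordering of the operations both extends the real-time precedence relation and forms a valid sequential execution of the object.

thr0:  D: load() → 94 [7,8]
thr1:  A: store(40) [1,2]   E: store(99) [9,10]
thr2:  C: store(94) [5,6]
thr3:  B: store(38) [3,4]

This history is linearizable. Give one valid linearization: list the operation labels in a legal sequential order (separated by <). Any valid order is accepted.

A < B < C < D < E

after step 1 (A store(40)): value 40
after step 2 (B store(38)): value 38
after step 3 (C store(94)): value 94
after step 4 (D load() → 94): value 94
after step 5 (E store(99)): value 99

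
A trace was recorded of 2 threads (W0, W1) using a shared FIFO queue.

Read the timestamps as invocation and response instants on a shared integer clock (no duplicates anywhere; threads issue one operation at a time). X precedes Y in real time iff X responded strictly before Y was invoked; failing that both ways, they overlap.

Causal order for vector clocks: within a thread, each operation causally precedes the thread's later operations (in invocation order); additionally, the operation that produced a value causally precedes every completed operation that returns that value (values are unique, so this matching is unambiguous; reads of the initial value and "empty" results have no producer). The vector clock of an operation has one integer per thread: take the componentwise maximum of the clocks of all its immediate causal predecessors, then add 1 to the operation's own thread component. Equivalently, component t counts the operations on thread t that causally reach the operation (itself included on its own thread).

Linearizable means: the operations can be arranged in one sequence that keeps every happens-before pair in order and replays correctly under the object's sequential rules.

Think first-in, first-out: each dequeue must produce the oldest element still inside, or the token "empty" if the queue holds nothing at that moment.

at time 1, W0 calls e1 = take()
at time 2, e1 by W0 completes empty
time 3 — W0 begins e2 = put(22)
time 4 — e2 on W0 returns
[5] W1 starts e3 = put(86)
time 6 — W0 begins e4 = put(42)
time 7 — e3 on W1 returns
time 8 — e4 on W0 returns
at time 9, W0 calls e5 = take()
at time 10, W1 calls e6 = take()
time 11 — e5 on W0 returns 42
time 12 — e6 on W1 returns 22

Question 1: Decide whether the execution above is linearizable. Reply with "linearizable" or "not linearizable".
one valid linearization: e1, e2, e4, e3, e6, e5
1. e1 take() → empty, leaving queue <>
2. e2 put(22), leaving queue <22>
3. e4 put(42), leaving queue <22,42>
4. e3 put(86), leaving queue <22,42,86>
5. e6 take() → 22, leaving queue <42,86>
6. e5 take() → 42, leaving queue <86>

linearizable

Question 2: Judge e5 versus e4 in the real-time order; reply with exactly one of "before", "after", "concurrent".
e5 spans [9,11], e4 spans [6,8]
resp(e4)=8 < inv(e5)=9

after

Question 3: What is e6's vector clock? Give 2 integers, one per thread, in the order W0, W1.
no predecessors for e3 (invoked 5): W1 increments from zero → (0, 1)
no predecessors for e1 (invoked 1): W0 increments from zero → (1, 0)
merge at e2 (invoked 3): VC(e1)=(1, 0), own-thread bump on W0 → (2, 0)
merge at e4 (invoked 6): VC(e2)=(2, 0), own-thread bump on W0 → (3, 0)
merge at e6 (invoked 10): VC(e2)=(2, 0), VC(e3)=(0, 1), own-thread bump on W1 → (2, 2)
merge at e5 (invoked 9): VC(e4)=(3, 0), own-thread bump on W0 → (4, 0)
target: VC(e6) = (2, 2)

(2, 2)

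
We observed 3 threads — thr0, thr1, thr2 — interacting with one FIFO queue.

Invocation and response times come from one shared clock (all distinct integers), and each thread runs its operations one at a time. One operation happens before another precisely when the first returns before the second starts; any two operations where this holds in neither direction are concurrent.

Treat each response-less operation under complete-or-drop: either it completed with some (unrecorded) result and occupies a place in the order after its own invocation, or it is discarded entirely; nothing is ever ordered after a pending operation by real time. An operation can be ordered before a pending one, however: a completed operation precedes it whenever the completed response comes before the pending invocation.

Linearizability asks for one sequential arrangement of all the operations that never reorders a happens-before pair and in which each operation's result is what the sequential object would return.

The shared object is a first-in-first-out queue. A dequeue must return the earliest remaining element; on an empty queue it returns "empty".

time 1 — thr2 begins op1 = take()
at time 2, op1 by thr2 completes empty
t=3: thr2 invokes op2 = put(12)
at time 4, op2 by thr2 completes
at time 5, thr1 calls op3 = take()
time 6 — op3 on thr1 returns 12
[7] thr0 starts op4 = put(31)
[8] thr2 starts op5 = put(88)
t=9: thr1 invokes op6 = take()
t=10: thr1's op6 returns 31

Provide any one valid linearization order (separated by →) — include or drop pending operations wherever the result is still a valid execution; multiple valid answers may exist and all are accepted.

op1 → op2 → op3 → op4 → op5 → op6

after step 1 (op1 take() → empty): queue <>
after step 2 (op2 put(12)): queue <12>
after step 3 (op3 take() → 12): queue <>
after step 4 (op4 put(31) (pending, included)): queue <31>
after step 5 (op5 put(88) (pending, included)): queue <31,88>
after step 6 (op6 take() → 31): queue <88>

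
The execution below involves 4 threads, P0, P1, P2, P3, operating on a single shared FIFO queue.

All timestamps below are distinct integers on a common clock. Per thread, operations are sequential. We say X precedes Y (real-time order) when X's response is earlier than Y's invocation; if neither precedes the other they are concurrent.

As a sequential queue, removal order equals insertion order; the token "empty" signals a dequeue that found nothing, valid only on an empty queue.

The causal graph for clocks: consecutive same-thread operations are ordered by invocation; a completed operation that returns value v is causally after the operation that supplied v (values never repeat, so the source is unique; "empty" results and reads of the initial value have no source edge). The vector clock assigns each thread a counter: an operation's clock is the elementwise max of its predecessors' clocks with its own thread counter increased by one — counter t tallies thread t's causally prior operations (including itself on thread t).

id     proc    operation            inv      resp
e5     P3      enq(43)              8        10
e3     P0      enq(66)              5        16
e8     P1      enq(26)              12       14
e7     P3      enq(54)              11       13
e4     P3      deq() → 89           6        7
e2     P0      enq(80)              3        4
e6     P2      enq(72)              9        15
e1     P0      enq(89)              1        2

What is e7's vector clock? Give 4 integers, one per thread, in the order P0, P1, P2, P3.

(1, 0, 0, 3)

invoked at 9, e6 has no predecessors; its own P2 bump gives (0, 0, 1, 0)
invoked at 12, e8 has no predecessors; its own P1 bump gives (0, 1, 0, 0)
invoked at 1, e1 has no predecessors; its own P0 bump gives (1, 0, 0, 0)
merge at e4 (invoked 6): VC(e1)=(1, 0, 0, 0), own-thread bump on P3 → (1, 0, 0, 1)
merge at e2 (invoked 3): VC(e1)=(1, 0, 0, 0), own-thread bump on P0 → (2, 0, 0, 0)
merge at e5 (invoked 8): VC(e4)=(1, 0, 0, 1), own-thread bump on P3 → (1, 0, 0, 2)
merge at e3 (invoked 5): VC(e2)=(2, 0, 0, 0), own-thread bump on P0 → (3, 0, 0, 0)
merge at e7 (invoked 11): VC(e5)=(1, 0, 0, 2), own-thread bump on P3 → (1, 0, 0, 3)
target: VC(e7) = (1, 0, 0, 3)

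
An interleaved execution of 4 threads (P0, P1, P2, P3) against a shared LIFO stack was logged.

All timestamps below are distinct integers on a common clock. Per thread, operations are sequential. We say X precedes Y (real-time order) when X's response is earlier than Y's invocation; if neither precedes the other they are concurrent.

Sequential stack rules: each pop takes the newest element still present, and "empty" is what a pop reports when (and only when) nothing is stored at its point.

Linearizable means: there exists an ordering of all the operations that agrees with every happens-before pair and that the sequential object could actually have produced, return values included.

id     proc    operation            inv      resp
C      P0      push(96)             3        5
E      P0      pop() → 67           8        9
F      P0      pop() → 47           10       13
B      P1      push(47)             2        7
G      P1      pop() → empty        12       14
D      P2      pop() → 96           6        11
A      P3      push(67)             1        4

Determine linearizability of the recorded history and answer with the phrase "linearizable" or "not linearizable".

linearizable

witness order: B, A, C, D, E, F, G
after step 1 (B push(47)): stack <47>
after step 2 (A push(67)): stack <47,67>
after step 3 (C push(96)): stack <47,67,96>
after step 4 (D pop() → 96): stack <47,67>
after step 5 (E pop() → 67): stack <47>
after step 6 (F pop() → 47): stack <>
after step 7 (G pop() → empty): stack <>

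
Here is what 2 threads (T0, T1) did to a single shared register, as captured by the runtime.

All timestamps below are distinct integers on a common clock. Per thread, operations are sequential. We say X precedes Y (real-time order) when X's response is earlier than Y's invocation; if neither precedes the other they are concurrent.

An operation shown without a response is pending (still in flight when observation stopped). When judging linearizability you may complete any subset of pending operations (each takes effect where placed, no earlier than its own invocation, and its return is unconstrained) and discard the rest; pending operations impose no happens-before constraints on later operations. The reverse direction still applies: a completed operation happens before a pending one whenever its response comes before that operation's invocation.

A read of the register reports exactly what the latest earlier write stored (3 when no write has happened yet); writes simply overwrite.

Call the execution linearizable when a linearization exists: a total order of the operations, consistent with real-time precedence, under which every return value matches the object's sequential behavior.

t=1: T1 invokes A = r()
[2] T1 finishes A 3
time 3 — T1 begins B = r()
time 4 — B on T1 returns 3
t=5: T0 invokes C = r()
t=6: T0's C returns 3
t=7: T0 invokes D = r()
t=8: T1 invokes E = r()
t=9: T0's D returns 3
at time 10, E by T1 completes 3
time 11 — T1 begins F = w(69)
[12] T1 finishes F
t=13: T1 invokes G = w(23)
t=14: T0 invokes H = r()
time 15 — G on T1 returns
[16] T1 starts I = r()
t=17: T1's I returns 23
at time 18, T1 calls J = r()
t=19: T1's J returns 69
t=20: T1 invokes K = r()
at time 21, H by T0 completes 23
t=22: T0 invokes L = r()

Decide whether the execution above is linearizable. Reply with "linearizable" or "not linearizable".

already the first 19 events (up to J's response at time 19) admit no linearization; the first 18 still do
the 9 completed operations admit 2 real-time orders; each fails the register replay
every completion of the 1 pending operation (H) was checked; none linearizes
for example A, B, C, D, E, F, G, I, J (pending dropped) fails at step 9: J r() → 69 is not legal there
for example A, B, C, E, D, F, G, I, J (pending dropped) fails at step 9: J r() → 69 is not legal there

not linearizable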